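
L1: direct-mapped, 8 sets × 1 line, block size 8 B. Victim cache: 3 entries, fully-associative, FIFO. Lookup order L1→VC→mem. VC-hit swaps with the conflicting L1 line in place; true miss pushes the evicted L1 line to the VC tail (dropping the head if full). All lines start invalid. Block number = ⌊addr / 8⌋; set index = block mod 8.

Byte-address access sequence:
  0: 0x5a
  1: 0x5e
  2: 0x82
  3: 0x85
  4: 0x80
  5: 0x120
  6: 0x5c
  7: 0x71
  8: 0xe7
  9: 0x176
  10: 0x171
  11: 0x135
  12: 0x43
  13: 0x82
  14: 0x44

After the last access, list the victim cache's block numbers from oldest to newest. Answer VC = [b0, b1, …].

VC = [14, 46, 16]

0: 0x5a (blk 11, set 3) → MISS  vc=[]
1: 0x5e (blk 11, set 3) → L1-HIT  vc=[]
2: 0x82 (blk 16, set 0) → MISS  vc=[]
3: 0x85 (blk 16, set 0) → L1-HIT  vc=[]
4: 0x80 (blk 16, set 0) → L1-HIT  vc=[]
5: 0x120 (blk 36, set 4) → MISS  vc=[]
6: 0x5c (blk 11, set 3) → L1-HIT  vc=[]
7: 0x71 (blk 14, set 6) → MISS  vc=[]
8: 0xe7 (blk 28, set 4) → MISS  vc=[36]
9: 0x176 (blk 46, set 6) → MISS  vc=[36, 14]
10: 0x171 (blk 46, set 6) → L1-HIT  vc=[36, 14]
11: 0x135 (blk 38, set 6) → MISS  vc=[36, 14, 46]
12: 0x43 (blk 8, set 0) → MISS  vc=[14, 46, 16]
13: 0x82 (blk 16, set 0) → VC-HIT  vc=[14, 46, 8]
14: 0x44 (blk 8, set 0) → VC-HIT  vc=[14, 46, 16]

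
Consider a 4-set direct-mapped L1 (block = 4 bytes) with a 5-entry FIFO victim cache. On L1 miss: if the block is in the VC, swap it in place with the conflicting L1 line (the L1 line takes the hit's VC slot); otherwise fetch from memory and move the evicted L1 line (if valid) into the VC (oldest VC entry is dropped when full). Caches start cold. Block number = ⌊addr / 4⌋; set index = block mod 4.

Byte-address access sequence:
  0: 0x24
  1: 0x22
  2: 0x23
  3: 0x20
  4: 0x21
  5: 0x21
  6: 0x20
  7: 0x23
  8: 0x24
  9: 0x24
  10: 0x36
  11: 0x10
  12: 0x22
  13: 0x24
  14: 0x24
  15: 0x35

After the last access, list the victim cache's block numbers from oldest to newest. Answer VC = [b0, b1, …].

VC = [9, 4]

0: 0x24 (blk 9, set 1) → MISS  vc=[]
1: 0x22 (blk 8, set 0) → MISS  vc=[]
2: 0x23 (blk 8, set 0) → L1-HIT  vc=[]
3: 0x20 (blk 8, set 0) → L1-HIT  vc=[]
4: 0x21 (blk 8, set 0) → L1-HIT  vc=[]
5: 0x21 (blk 8, set 0) → L1-HIT  vc=[]
6: 0x20 (blk 8, set 0) → L1-HIT  vc=[]
7: 0x23 (blk 8, set 0) → L1-HIT  vc=[]
8: 0x24 (blk 9, set 1) → L1-HIT  vc=[]
9: 0x24 (blk 9, set 1) → L1-HIT  vc=[]
10: 0x36 (blk 13, set 1) → MISS  vc=[9]
11: 0x10 (blk 4, set 0) → MISS  vc=[9, 8]
12: 0x22 (blk 8, set 0) → VC-HIT  vc=[9, 4]
13: 0x24 (blk 9, set 1) → VC-HIT  vc=[13, 4]
14: 0x24 (blk 9, set 1) → L1-HIT  vc=[13, 4]
15: 0x35 (blk 13, set 1) → VC-HIT  vc=[9, 4]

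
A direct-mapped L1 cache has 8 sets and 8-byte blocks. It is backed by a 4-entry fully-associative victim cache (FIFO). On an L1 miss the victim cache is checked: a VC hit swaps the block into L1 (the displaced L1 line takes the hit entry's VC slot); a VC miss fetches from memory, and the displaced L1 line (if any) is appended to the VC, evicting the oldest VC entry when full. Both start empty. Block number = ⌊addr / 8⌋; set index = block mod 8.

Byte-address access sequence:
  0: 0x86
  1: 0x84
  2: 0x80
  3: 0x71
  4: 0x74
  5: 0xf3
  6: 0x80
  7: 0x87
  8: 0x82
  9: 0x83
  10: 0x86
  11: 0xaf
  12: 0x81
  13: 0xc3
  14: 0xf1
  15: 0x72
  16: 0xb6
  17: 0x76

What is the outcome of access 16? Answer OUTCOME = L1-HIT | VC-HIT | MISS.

  [0] addr=0x86 blk=16 s=0: MISS | VC []
  [1] addr=0x84 blk=16 s=0: L1-HIT | VC []
  [2] addr=0x80 blk=16 s=0: L1-HIT | VC []
  [3] addr=0x71 blk=14 s=6: MISS | VC []
  [4] addr=0x74 blk=14 s=6: L1-HIT | VC []
  [5] addr=0xf3 blk=30 s=6: MISS | VC [14]
  [6] addr=0x80 blk=16 s=0: L1-HIT | VC [14]
  [7] addr=0x87 blk=16 s=0: L1-HIT | VC [14]
  [8] addr=0x82 blk=16 s=0: L1-HIT | VC [14]
  [9] addr=0x83 blk=16 s=0: L1-HIT | VC [14]
  [10] addr=0x86 blk=16 s=0: L1-HIT | VC [14]
  [11] addr=0xaf blk=21 s=5: MISS | VC [14]
  [12] addr=0x81 blk=16 s=0: L1-HIT | VC [14]
  [13] addr=0xc3 blk=24 s=0: MISS | VC [14, 16]
  [14] addr=0xf1 blk=30 s=6: L1-HIT | VC [14, 16]
  [15] addr=0x72 blk=14 s=6: VC-HIT | VC [30, 16]
  [16] addr=0xb6 blk=22 s=6: MISS | VC [30, 16, 14]
  [17] addr=0x76 blk=14 s=6: VC-HIT | VC [30, 16, 22]

OUTCOME = MISS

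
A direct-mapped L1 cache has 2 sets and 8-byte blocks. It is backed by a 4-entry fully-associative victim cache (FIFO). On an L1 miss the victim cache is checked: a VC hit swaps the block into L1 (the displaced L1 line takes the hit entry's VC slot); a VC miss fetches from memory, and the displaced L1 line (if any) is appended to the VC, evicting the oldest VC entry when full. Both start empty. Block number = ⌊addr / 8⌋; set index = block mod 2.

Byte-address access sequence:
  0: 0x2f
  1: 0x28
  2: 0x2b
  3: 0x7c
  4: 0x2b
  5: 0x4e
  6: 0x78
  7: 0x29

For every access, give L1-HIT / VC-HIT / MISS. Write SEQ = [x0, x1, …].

SEQ = [MISS, L1-HIT, L1-HIT, MISS, VC-HIT, MISS, VC-HIT, VC-HIT]

0: 0x2f (blk 5, set 1) → MISS  vc=[]
1: 0x28 (blk 5, set 1) → L1-HIT  vc=[]
2: 0x2b (blk 5, set 1) → L1-HIT  vc=[]
3: 0x7c (blk 15, set 1) → MISS  vc=[5]
4: 0x2b (blk 5, set 1) → VC-HIT  vc=[15]
5: 0x4e (blk 9, set 1) → MISS  vc=[15, 5]
6: 0x78 (blk 15, set 1) → VC-HIT  vc=[9, 5]
7: 0x29 (blk 5, set 1) → VC-HIT  vc=[9, 15]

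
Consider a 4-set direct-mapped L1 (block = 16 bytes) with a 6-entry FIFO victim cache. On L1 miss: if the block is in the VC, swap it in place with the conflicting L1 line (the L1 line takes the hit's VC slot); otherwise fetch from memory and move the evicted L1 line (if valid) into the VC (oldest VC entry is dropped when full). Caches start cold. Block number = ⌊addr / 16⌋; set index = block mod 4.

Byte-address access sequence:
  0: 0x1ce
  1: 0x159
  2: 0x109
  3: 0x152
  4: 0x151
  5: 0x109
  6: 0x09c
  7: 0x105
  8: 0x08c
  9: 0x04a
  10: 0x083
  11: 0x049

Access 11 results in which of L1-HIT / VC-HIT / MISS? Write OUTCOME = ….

OUTCOME = VC-HIT

#0 0x1ce→b28/s0 MISS; vc=[]
#1 0x159→b21/s1 MISS; vc=[]
#2 0x109→b16/s0 MISS; vc=[28]
#3 0x152→b21/s1 L1-HIT; vc=[28]
#4 0x151→b21/s1 L1-HIT; vc=[28]
#5 0x109→b16/s0 L1-HIT; vc=[28]
#6 0x9c→b9/s1 MISS; vc=[28,21]
#7 0x105→b16/s0 L1-HIT; vc=[28,21]
#8 0x8c→b8/s0 MISS; vc=[28,21,16]
#9 0x4a→b4/s0 MISS; vc=[28,21,16,8]
#10 0x83→b8/s0 VC-HIT; vc=[28,21,16,4]
#11 0x49→b4/s0 VC-HIT; vc=[28,21,16,8]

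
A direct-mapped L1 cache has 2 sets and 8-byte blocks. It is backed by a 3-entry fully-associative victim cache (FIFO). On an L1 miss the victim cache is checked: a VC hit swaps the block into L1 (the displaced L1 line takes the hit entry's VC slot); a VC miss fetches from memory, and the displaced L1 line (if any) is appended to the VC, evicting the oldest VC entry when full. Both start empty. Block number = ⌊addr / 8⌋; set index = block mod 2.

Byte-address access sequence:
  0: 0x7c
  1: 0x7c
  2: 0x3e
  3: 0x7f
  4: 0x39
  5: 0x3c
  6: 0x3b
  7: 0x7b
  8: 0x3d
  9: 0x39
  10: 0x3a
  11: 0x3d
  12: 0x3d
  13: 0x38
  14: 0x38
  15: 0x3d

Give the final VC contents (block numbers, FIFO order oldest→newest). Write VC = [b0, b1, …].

VC = [15]

  [0] addr=0x7c blk=15 s=1: MISS | VC []
  [1] addr=0x7c blk=15 s=1: L1-HIT | VC []
  [2] addr=0x3e blk=7 s=1: MISS | VC [15]
  [3] addr=0x7f blk=15 s=1: VC-HIT | VC [7]
  [4] addr=0x39 blk=7 s=1: VC-HIT | VC [15]
  [5] addr=0x3c blk=7 s=1: L1-HIT | VC [15]
  [6] addr=0x3b blk=7 s=1: L1-HIT | VC [15]
  [7] addr=0x7b blk=15 s=1: VC-HIT | VC [7]
  [8] addr=0x3d blk=7 s=1: VC-HIT | VC [15]
  [9] addr=0x39 blk=7 s=1: L1-HIT | VC [15]
  [10] addr=0x3a blk=7 s=1: L1-HIT | VC [15]
  [11] addr=0x3d blk=7 s=1: L1-HIT | VC [15]
  [12] addr=0x3d blk=7 s=1: L1-HIT | VC [15]
  [13] addr=0x38 blk=7 s=1: L1-HIT | VC [15]
  [14] addr=0x38 blk=7 s=1: L1-HIT | VC [15]
  [15] addr=0x3d blk=7 s=1: L1-HIT | VC [15]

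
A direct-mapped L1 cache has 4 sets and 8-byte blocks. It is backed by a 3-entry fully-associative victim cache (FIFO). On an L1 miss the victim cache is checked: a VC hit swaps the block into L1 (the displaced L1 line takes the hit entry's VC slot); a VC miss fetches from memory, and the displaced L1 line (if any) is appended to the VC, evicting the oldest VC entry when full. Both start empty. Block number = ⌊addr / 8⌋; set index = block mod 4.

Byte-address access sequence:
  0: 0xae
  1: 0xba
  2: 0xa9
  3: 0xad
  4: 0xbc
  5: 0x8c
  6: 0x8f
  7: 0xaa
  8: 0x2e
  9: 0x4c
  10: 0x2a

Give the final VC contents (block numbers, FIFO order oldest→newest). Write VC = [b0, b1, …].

0: 0xae (blk 21, set 1) → MISS  vc=[]
1: 0xba (blk 23, set 3) → MISS  vc=[]
2: 0xa9 (blk 21, set 1) → L1-HIT  vc=[]
3: 0xad (blk 21, set 1) → L1-HIT  vc=[]
4: 0xbc (blk 23, set 3) → L1-HIT  vc=[]
5: 0x8c (blk 17, set 1) → MISS  vc=[21]
6: 0x8f (blk 17, set 1) → L1-HIT  vc=[21]
7: 0xaa (blk 21, set 1) → VC-HIT  vc=[17]
8: 0x2e (blk 5, set 1) → MISS  vc=[17, 21]
9: 0x4c (blk 9, set 1) → MISS  vc=[17, 21, 5]
10: 0x2a (blk 5, set 1) → VC-HIT  vc=[17, 21, 9]

VC = [17, 21, 9]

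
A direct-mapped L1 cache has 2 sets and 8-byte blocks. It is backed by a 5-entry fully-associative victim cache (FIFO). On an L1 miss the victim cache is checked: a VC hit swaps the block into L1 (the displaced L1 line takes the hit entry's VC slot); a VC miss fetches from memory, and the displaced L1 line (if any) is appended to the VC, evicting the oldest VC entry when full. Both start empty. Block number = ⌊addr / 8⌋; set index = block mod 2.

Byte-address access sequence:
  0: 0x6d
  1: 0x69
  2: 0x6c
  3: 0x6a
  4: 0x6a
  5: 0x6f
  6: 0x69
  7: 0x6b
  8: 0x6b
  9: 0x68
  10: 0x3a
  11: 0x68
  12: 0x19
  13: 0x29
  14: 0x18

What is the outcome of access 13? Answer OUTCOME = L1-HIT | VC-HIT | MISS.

OUTCOME = MISS

  [0] addr=0x6d blk=13 s=1: MISS | VC []
  [1] addr=0x69 blk=13 s=1: L1-HIT | VC []
  [2] addr=0x6c blk=13 s=1: L1-HIT | VC []
  [3] addr=0x6a blk=13 s=1: L1-HIT | VC []
  [4] addr=0x6a blk=13 s=1: L1-HIT | VC []
  [5] addr=0x6f blk=13 s=1: L1-HIT | VC []
  [6] addr=0x69 blk=13 s=1: L1-HIT | VC []
  [7] addr=0x6b blk=13 s=1: L1-HIT | VC []
  [8] addr=0x6b blk=13 s=1: L1-HIT | VC []
  [9] addr=0x68 blk=13 s=1: L1-HIT | VC []
  [10] addr=0x3a blk=7 s=1: MISS | VC [13]
  [11] addr=0x68 blk=13 s=1: VC-HIT | VC [7]
  [12] addr=0x19 blk=3 s=1: MISS | VC [7, 13]
  [13] addr=0x29 blk=5 s=1: MISS | VC [7, 13, 3]
  [14] addr=0x18 blk=3 s=1: VC-HIT | VC [7, 13, 5]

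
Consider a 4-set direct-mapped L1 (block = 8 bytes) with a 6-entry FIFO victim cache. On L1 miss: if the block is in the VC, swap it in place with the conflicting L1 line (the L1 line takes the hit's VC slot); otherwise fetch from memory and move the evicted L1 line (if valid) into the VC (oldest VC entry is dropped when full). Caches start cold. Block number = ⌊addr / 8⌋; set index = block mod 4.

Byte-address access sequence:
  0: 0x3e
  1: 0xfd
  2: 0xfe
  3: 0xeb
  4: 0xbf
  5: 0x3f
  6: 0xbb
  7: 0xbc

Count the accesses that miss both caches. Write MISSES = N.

  [0] addr=0x3e blk=7 s=3: MISS | VC []
  [1] addr=0xfd blk=31 s=3: MISS | VC [7]
  [2] addr=0xfe blk=31 s=3: L1-HIT | VC [7]
  [3] addr=0xeb blk=29 s=1: MISS | VC [7]
  [4] addr=0xbf blk=23 s=3: MISS | VC [7, 31]
  [5] addr=0x3f blk=7 s=3: VC-HIT | VC [23, 31]
  [6] addr=0xbb blk=23 s=3: VC-HIT | VC [7, 31]
  [7] addr=0xbc blk=23 s=3: L1-HIT | VC [7, 31]

MISSES = 4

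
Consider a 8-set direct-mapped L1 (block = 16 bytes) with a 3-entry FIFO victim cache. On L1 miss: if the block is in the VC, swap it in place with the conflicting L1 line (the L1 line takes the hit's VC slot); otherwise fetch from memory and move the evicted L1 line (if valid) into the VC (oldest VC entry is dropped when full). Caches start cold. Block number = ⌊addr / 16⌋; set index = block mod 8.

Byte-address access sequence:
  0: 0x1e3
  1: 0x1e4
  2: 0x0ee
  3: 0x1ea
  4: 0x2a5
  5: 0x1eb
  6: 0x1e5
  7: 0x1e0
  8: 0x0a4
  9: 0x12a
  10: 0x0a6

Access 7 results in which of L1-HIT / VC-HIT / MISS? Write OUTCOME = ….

OUTCOME = L1-HIT

#0 0x1e3→b30/s6 MISS; vc=[]
#1 0x1e4→b30/s6 L1-HIT; vc=[]
#2 0xee→b14/s6 MISS; vc=[30]
#3 0x1ea→b30/s6 VC-HIT; vc=[14]
#4 0x2a5→b42/s2 MISS; vc=[14]
#5 0x1eb→b30/s6 L1-HIT; vc=[14]
#6 0x1e5→b30/s6 L1-HIT; vc=[14]
#7 0x1e0→b30/s6 L1-HIT; vc=[14]
#8 0xa4→b10/s2 MISS; vc=[14,42]
#9 0x12a→b18/s2 MISS; vc=[14,42,10]
#10 0xa6→b10/s2 VC-HIT; vc=[14,42,18]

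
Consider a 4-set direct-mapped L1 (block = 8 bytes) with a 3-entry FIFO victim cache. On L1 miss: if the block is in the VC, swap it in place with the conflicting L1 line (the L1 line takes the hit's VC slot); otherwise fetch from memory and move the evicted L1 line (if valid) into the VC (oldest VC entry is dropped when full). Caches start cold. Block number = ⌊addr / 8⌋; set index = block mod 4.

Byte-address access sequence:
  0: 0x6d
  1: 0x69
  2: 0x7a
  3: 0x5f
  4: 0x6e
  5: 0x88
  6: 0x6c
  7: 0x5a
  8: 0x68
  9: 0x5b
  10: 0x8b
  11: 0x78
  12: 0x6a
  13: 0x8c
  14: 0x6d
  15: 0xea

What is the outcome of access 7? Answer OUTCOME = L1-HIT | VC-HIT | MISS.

#0 0x6d→b13/s1 MISS; vc=[]
#1 0x69→b13/s1 L1-HIT; vc=[]
#2 0x7a→b15/s3 MISS; vc=[]
#3 0x5f→b11/s3 MISS; vc=[15]
#4 0x6e→b13/s1 L1-HIT; vc=[15]
#5 0x88→b17/s1 MISS; vc=[15,13]
#6 0x6c→b13/s1 VC-HIT; vc=[15,17]
#7 0x5a→b11/s3 L1-HIT; vc=[15,17]
#8 0x68→b13/s1 L1-HIT; vc=[15,17]
#9 0x5b→b11/s3 L1-HIT; vc=[15,17]
#10 0x8b→b17/s1 VC-HIT; vc=[15,13]
#11 0x78→b15/s3 VC-HIT; vc=[11,13]
#12 0x6a→b13/s1 VC-HIT; vc=[11,17]
#13 0x8c→b17/s1 VC-HIT; vc=[11,13]
#14 0x6d→b13/s1 VC-HIT; vc=[11,17]
#15 0xea→b29/s1 MISS; vc=[11,17,13]

OUTCOME = L1-HIT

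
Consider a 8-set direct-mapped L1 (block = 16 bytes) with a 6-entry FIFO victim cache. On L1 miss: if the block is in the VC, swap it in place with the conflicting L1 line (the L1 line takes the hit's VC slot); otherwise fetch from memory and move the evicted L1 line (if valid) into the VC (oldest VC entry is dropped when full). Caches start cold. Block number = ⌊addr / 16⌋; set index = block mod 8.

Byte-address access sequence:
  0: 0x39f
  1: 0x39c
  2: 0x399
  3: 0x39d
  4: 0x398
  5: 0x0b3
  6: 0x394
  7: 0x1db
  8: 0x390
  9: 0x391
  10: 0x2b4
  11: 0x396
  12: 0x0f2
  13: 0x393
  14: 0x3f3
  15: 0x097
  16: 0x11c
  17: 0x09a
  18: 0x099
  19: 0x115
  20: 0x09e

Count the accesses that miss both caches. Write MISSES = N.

MISSES = 8

  [0] addr=0x39f blk=57 s=1: MISS | VC []
  [1] addr=0x39c blk=57 s=1: L1-HIT | VC []
  [2] addr=0x399 blk=57 s=1: L1-HIT | VC []
  [3] addr=0x39d blk=57 s=1: L1-HIT | VC []
  [4] addr=0x398 blk=57 s=1: L1-HIT | VC []
  [5] addr=0xb3 blk=11 s=3: MISS | VC []
  [6] addr=0x394 blk=57 s=1: L1-HIT | VC []
  [7] addr=0x1db blk=29 s=5: MISS | VC []
  [8] addr=0x390 blk=57 s=1: L1-HIT | VC []
  [9] addr=0x391 blk=57 s=1: L1-HIT | VC []
  [10] addr=0x2b4 blk=43 s=3: MISS | VC [11]
  [11] addr=0x396 blk=57 s=1: L1-HIT | VC [11]
  [12] addr=0xf2 blk=15 s=7: MISS | VC [11]
  [13] addr=0x393 blk=57 s=1: L1-HIT | VC [11]
  [14] addr=0x3f3 blk=63 s=7: MISS | VC [11, 15]
  [15] addr=0x97 blk=9 s=1: MISS | VC [11, 15, 57]
  [16] addr=0x11c blk=17 s=1: MISS | VC [11, 15, 57, 9]
  [17] addr=0x9a blk=9 s=1: VC-HIT | VC [11, 15, 57, 17]
  [18] addr=0x99 blk=9 s=1: L1-HIT | VC [11, 15, 57, 17]
  [19] addr=0x115 blk=17 s=1: VC-HIT | VC [11, 15, 57, 9]
  [20] addr=0x9e blk=9 s=1: VC-HIT | VC [11, 15, 57, 17]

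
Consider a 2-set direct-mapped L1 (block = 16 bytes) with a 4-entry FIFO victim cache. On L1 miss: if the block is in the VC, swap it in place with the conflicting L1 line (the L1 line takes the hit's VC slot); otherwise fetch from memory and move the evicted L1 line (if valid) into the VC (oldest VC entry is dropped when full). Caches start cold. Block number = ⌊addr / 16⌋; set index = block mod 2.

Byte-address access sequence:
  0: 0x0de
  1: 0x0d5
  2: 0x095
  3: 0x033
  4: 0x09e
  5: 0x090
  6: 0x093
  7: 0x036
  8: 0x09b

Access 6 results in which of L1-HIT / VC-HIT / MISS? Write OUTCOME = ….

0: 0xde (blk 13, set 1) → MISS  vc=[]
1: 0xd5 (blk 13, set 1) → L1-HIT  vc=[]
2: 0x95 (blk 9, set 1) → MISS  vc=[13]
3: 0x33 (blk 3, set 1) → MISS  vc=[13, 9]
4: 0x9e (blk 9, set 1) → VC-HIT  vc=[13, 3]
5: 0x90 (blk 9, set 1) → L1-HIT  vc=[13, 3]
6: 0x93 (blk 9, set 1) → L1-HIT  vc=[13, 3]
7: 0x36 (blk 3, set 1) → VC-HIT  vc=[13, 9]
8: 0x9b (blk 9, set 1) → VC-HIT  vc=[13, 3]

OUTCOME = L1-HIT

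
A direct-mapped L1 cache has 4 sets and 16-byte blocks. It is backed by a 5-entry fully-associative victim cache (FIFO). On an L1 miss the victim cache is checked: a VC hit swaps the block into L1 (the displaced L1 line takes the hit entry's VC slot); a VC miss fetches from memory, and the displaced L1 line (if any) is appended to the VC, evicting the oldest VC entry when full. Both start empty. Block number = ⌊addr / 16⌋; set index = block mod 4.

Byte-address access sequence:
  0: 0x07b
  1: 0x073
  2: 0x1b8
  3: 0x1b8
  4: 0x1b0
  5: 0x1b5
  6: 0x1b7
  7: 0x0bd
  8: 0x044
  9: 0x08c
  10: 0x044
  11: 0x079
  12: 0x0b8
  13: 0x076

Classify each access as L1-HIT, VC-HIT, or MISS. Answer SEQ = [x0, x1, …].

#0 0x7b→b7/s3 MISS; vc=[]
#1 0x73→b7/s3 L1-HIT; vc=[]
#2 0x1b8→b27/s3 MISS; vc=[7]
#3 0x1b8→b27/s3 L1-HIT; vc=[7]
#4 0x1b0→b27/s3 L1-HIT; vc=[7]
#5 0x1b5→b27/s3 L1-HIT; vc=[7]
#6 0x1b7→b27/s3 L1-HIT; vc=[7]
#7 0xbd→b11/s3 MISS; vc=[7,27]
#8 0x44→b4/s0 MISS; vc=[7,27]
#9 0x8c→b8/s0 MISS; vc=[7,27,4]
#10 0x44→b4/s0 VC-HIT; vc=[7,27,8]
#11 0x79→b7/s3 VC-HIT; vc=[11,27,8]
#12 0xb8→b11/s3 VC-HIT; vc=[7,27,8]
#13 0x76→b7/s3 VC-HIT; vc=[11,27,8]

SEQ = [MISS, L1-HIT, MISS, L1-HIT, L1-HIT, L1-HIT, L1-HIT, MISS, MISS, MISS, VC-HIT, VC-HIT, VC-HIT, VC-HIT]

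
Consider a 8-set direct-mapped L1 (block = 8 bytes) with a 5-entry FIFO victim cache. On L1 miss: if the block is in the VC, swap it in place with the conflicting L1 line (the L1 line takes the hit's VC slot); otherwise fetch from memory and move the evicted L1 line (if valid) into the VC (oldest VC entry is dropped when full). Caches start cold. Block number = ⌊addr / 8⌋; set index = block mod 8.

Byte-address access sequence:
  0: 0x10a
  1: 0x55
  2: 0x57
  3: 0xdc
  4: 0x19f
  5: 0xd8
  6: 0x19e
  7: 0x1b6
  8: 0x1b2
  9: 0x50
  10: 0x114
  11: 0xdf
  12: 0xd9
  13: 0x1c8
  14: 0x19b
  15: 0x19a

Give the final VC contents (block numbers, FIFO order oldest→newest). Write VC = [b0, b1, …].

VC = [27, 10, 33]

  [0] addr=0x10a blk=33 s=1: MISS | VC []
  [1] addr=0x55 blk=10 s=2: MISS | VC []
  [2] addr=0x57 blk=10 s=2: L1-HIT | VC []
  [3] addr=0xdc blk=27 s=3: MISS | VC []
  [4] addr=0x19f blk=51 s=3: MISS | VC [27]
  [5] addr=0xd8 blk=27 s=3: VC-HIT | VC [51]
  [6] addr=0x19e blk=51 s=3: VC-HIT | VC [27]
  [7] addr=0x1b6 blk=54 s=6: MISS | VC [27]
  [8] addr=0x1b2 blk=54 s=6: L1-HIT | VC [27]
  [9] addr=0x50 blk=10 s=2: L1-HIT | VC [27]
  [10] addr=0x114 blk=34 s=2: MISS | VC [27, 10]
  [11] addr=0xdf blk=27 s=3: VC-HIT | VC [51, 10]
  [12] addr=0xd9 blk=27 s=3: L1-HIT | VC [51, 10]
  [13] addr=0x1c8 blk=57 s=1: MISS | VC [51, 10, 33]
  [14] addr=0x19b blk=51 s=3: VC-HIT | VC [27, 10, 33]
  [15] addr=0x19a blk=51 s=3: L1-HIT | VC [27, 10, 33]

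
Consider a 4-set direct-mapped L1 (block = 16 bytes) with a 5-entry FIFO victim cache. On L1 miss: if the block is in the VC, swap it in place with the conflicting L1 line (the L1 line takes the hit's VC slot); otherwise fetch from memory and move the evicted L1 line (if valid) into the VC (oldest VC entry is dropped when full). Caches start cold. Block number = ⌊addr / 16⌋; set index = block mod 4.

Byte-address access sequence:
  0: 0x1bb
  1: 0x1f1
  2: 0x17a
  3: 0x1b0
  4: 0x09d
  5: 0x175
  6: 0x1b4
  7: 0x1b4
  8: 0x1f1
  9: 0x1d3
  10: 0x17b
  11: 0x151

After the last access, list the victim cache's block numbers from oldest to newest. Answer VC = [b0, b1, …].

#0 0x1bb→b27/s3 MISS; vc=[]
#1 0x1f1→b31/s3 MISS; vc=[27]
#2 0x17a→b23/s3 MISS; vc=[27,31]
#3 0x1b0→b27/s3 VC-HIT; vc=[23,31]
#4 0x9d→b9/s1 MISS; vc=[23,31]
#5 0x175→b23/s3 VC-HIT; vc=[27,31]
#6 0x1b4→b27/s3 VC-HIT; vc=[23,31]
#7 0x1b4→b27/s3 L1-HIT; vc=[23,31]
#8 0x1f1→b31/s3 VC-HIT; vc=[23,27]
#9 0x1d3→b29/s1 MISS; vc=[23,27,9]
#10 0x17b→b23/s3 VC-HIT; vc=[31,27,9]
#11 0x151→b21/s1 MISS; vc=[31,27,9,29]

VC = [31, 27, 9, 29]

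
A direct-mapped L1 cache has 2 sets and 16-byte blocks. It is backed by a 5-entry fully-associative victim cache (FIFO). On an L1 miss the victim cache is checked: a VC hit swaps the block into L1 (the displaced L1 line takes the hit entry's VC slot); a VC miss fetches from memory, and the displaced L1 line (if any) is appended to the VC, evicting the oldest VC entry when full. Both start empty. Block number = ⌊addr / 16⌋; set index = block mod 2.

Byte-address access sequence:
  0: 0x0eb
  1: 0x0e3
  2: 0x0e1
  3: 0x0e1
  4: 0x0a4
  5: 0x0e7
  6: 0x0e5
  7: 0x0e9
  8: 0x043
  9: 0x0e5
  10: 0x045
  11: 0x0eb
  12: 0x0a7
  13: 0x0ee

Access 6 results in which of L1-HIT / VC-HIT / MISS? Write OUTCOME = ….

0: 0xeb (blk 14, set 0) → MISS  vc=[]
1: 0xe3 (blk 14, set 0) → L1-HIT  vc=[]
2: 0xe1 (blk 14, set 0) → L1-HIT  vc=[]
3: 0xe1 (blk 14, set 0) → L1-HIT  vc=[]
4: 0xa4 (blk 10, set 0) → MISS  vc=[14]
5: 0xe7 (blk 14, set 0) → VC-HIT  vc=[10]
6: 0xe5 (blk 14, set 0) → L1-HIT  vc=[10]
7: 0xe9 (blk 14, set 0) → L1-HIT  vc=[10]
8: 0x43 (blk 4, set 0) → MISS  vc=[10, 14]
9: 0xe5 (blk 14, set 0) → VC-HIT  vc=[10, 4]
10: 0x45 (blk 4, set 0) → VC-HIT  vc=[10, 14]
11: 0xeb (blk 14, set 0) → VC-HIT  vc=[10, 4]
12: 0xa7 (blk 10, set 0) → VC-HIT  vc=[14, 4]
13: 0xee (blk 14, set 0) → VC-HIT  vc=[10, 4]

OUTCOME = L1-HIT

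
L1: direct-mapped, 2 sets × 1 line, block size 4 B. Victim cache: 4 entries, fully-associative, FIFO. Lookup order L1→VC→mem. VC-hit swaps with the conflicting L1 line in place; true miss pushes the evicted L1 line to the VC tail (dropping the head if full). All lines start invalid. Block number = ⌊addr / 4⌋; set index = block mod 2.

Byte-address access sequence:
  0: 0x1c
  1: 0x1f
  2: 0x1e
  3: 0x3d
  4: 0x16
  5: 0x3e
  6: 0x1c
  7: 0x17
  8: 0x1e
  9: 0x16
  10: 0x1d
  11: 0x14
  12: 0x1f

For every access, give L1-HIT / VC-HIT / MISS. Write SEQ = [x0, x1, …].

SEQ = [MISS, L1-HIT, L1-HIT, MISS, MISS, VC-HIT, VC-HIT, VC-HIT, VC-HIT, VC-HIT, VC-HIT, VC-HIT, VC-HIT]

0: 0x1c (blk 7, set 1) → MISS  vc=[]
1: 0x1f (blk 7, set 1) → L1-HIT  vc=[]
2: 0x1e (blk 7, set 1) → L1-HIT  vc=[]
3: 0x3d (blk 15, set 1) → MISS  vc=[7]
4: 0x16 (blk 5, set 1) → MISS  vc=[7, 15]
5: 0x3e (blk 15, set 1) → VC-HIT  vc=[7, 5]
6: 0x1c (blk 7, set 1) → VC-HIT  vc=[15, 5]
7: 0x17 (blk 5, set 1) → VC-HIT  vc=[15, 7]
8: 0x1e (blk 7, set 1) → VC-HIT  vc=[15, 5]
9: 0x16 (blk 5, set 1) → VC-HIT  vc=[15, 7]
10: 0x1d (blk 7, set 1) → VC-HIT  vc=[15, 5]
11: 0x14 (blk 5, set 1) → VC-HIT  vc=[15, 7]
12: 0x1f (blk 7, set 1) → VC-HIT  vc=[15, 5]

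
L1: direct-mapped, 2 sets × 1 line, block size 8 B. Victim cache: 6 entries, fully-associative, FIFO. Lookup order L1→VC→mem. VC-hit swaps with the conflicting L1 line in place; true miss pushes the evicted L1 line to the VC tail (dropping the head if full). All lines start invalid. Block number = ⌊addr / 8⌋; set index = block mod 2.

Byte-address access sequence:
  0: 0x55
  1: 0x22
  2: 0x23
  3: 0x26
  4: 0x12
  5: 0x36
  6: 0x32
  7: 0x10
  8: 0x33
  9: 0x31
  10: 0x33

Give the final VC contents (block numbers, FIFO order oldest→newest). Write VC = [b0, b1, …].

0: 0x55 (blk 10, set 0) → MISS  vc=[]
1: 0x22 (blk 4, set 0) → MISS  vc=[10]
2: 0x23 (blk 4, set 0) → L1-HIT  vc=[10]
3: 0x26 (blk 4, set 0) → L1-HIT  vc=[10]
4: 0x12 (blk 2, set 0) → MISS  vc=[10, 4]
5: 0x36 (blk 6, set 0) → MISS  vc=[10, 4, 2]
6: 0x32 (blk 6, set 0) → L1-HIT  vc=[10, 4, 2]
7: 0x10 (blk 2, set 0) → VC-HIT  vc=[10, 4, 6]
8: 0x33 (blk 6, set 0) → VC-HIT  vc=[10, 4, 2]
9: 0x31 (blk 6, set 0) → L1-HIT  vc=[10, 4, 2]
10: 0x33 (blk 6, set 0) → L1-HIT  vc=[10, 4, 2]

VC = [10, 4, 2]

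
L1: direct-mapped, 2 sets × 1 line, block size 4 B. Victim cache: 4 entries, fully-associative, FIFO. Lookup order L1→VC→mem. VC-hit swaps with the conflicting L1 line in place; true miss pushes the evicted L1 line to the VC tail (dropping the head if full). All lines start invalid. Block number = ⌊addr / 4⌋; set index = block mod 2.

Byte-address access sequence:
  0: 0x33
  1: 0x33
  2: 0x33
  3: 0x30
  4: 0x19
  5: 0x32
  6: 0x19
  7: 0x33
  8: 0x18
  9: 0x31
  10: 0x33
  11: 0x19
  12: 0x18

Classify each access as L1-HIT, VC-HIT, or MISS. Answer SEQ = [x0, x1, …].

SEQ = [MISS, L1-HIT, L1-HIT, L1-HIT, MISS, VC-HIT, VC-HIT, VC-HIT, VC-HIT, VC-HIT, L1-HIT, VC-HIT, L1-HIT]

  [0] addr=0x33 blk=12 s=0: MISS | VC []
  [1] addr=0x33 blk=12 s=0: L1-HIT | VC []
  [2] addr=0x33 blk=12 s=0: L1-HIT | VC []
  [3] addr=0x30 blk=12 s=0: L1-HIT | VC []
  [4] addr=0x19 blk=6 s=0: MISS | VC [12]
  [5] addr=0x32 blk=12 s=0: VC-HIT | VC [6]
  [6] addr=0x19 blk=6 s=0: VC-HIT | VC [12]
  [7] addr=0x33 blk=12 s=0: VC-HIT | VC [6]
  [8] addr=0x18 blk=6 s=0: VC-HIT | VC [12]
  [9] addr=0x31 blk=12 s=0: VC-HIT | VC [6]
  [10] addr=0x33 blk=12 s=0: L1-HIT | VC [6]
  [11] addr=0x19 blk=6 s=0: VC-HIT | VC [12]
  [12] addr=0x18 blk=6 s=0: L1-HIT | VC [12]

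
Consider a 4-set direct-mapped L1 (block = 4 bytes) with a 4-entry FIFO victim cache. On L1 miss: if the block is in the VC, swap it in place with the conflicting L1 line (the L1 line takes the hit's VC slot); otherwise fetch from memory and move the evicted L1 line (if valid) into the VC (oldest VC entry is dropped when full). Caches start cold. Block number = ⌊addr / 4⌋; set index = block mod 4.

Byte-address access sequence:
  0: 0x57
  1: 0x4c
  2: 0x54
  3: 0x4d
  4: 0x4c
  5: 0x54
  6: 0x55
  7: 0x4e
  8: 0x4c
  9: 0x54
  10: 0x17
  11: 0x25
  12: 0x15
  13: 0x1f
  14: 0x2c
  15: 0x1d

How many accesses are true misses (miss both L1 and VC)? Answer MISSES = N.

MISSES = 6

0: 0x57 (blk 21, set 1) → MISS  vc=[]
1: 0x4c (blk 19, set 3) → MISS  vc=[]
2: 0x54 (blk 21, set 1) → L1-HIT  vc=[]
3: 0x4d (blk 19, set 3) → L1-HIT  vc=[]
4: 0x4c (blk 19, set 3) → L1-HIT  vc=[]
5: 0x54 (blk 21, set 1) → L1-HIT  vc=[]
6: 0x55 (blk 21, set 1) → L1-HIT  vc=[]
7: 0x4e (blk 19, set 3) → L1-HIT  vc=[]
8: 0x4c (blk 19, set 3) → L1-HIT  vc=[]
9: 0x54 (blk 21, set 1) → L1-HIT  vc=[]
10: 0x17 (blk 5, set 1) → MISS  vc=[21]
11: 0x25 (blk 9, set 1) → MISS  vc=[21, 5]
12: 0x15 (blk 5, set 1) → VC-HIT  vc=[21, 9]
13: 0x1f (blk 7, set 3) → MISS  vc=[21, 9, 19]
14: 0x2c (blk 11, set 3) → MISS  vc=[21, 9, 19, 7]
15: 0x1d (blk 7, set 3) → VC-HIT  vc=[21, 9, 19, 11]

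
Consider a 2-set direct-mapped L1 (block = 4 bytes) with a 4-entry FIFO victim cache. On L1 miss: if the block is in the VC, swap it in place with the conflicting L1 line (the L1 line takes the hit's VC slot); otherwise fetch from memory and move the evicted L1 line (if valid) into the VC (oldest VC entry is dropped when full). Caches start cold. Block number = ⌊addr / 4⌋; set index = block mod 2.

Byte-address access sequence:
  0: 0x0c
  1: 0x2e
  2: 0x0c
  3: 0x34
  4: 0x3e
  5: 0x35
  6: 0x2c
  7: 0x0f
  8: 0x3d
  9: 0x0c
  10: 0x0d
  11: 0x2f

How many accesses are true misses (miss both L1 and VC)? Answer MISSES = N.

MISSES = 4

#0 0xc→b3/s1 MISS; vc=[]
#1 0x2e→b11/s1 MISS; vc=[3]
#2 0xc→b3/s1 VC-HIT; vc=[11]
#3 0x34→b13/s1 MISS; vc=[11,3]
#4 0x3e→b15/s1 MISS; vc=[11,3,13]
#5 0x35→b13/s1 VC-HIT; vc=[11,3,15]
#6 0x2c→b11/s1 VC-HIT; vc=[13,3,15]
#7 0xf→b3/s1 VC-HIT; vc=[13,11,15]
#8 0x3d→b15/s1 VC-HIT; vc=[13,11,3]
#9 0xc→b3/s1 VC-HIT; vc=[13,11,15]
#10 0xd→b3/s1 L1-HIT; vc=[13,11,15]
#11 0x2f→b11/s1 VC-HIT; vc=[13,3,15]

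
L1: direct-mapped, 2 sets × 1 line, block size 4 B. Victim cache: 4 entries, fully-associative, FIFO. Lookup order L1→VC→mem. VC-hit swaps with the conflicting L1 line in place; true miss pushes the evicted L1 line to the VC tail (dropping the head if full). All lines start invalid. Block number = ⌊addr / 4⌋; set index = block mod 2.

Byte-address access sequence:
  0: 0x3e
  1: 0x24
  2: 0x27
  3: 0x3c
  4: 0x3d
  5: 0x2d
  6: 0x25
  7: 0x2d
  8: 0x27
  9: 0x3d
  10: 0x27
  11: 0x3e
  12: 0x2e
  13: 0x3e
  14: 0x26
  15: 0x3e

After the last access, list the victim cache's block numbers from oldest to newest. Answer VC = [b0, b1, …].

0: 0x3e (blk 15, set 1) → MISS  vc=[]
1: 0x24 (blk 9, set 1) → MISS  vc=[15]
2: 0x27 (blk 9, set 1) → L1-HIT  vc=[15]
3: 0x3c (blk 15, set 1) → VC-HIT  vc=[9]
4: 0x3d (blk 15, set 1) → L1-HIT  vc=[9]
5: 0x2d (blk 11, set 1) → MISS  vc=[9, 15]
6: 0x25 (blk 9, set 1) → VC-HIT  vc=[11, 15]
7: 0x2d (blk 11, set 1) → VC-HIT  vc=[9, 15]
8: 0x27 (blk 9, set 1) → VC-HIT  vc=[11, 15]
9: 0x3d (blk 15, set 1) → VC-HIT  vc=[11, 9]
10: 0x27 (blk 9, set 1) → VC-HIT  vc=[11, 15]
11: 0x3e (blk 15, set 1) → VC-HIT  vc=[11, 9]
12: 0x2e (blk 11, set 1) → VC-HIT  vc=[15, 9]
13: 0x3e (blk 15, set 1) → VC-HIT  vc=[11, 9]
14: 0x26 (blk 9, set 1) → VC-HIT  vc=[11, 15]
15: 0x3e (blk 15, set 1) → VC-HIT  vc=[11, 9]

VC = [11, 9]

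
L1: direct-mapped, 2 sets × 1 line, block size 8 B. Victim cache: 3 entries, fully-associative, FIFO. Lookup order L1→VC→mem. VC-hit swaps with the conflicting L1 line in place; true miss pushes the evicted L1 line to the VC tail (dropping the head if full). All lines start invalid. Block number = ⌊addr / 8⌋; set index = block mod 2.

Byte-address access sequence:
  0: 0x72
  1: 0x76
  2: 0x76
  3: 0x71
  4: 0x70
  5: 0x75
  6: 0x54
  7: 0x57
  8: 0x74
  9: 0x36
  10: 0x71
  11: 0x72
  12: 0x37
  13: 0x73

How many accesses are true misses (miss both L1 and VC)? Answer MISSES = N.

#0 0x72→b14/s0 MISS; vc=[]
#1 0x76→b14/s0 L1-HIT; vc=[]
#2 0x76→b14/s0 L1-HIT; vc=[]
#3 0x71→b14/s0 L1-HIT; vc=[]
#4 0x70→b14/s0 L1-HIT; vc=[]
#5 0x75→b14/s0 L1-HIT; vc=[]
#6 0x54→b10/s0 MISS; vc=[14]
#7 0x57→b10/s0 L1-HIT; vc=[14]
#8 0x74→b14/s0 VC-HIT; vc=[10]
#9 0x36→b6/s0 MISS; vc=[10,14]
#10 0x71→b14/s0 VC-HIT; vc=[10,6]
#11 0x72→b14/s0 L1-HIT; vc=[10,6]
#12 0x37→b6/s0 VC-HIT; vc=[10,14]
#13 0x73→b14/s0 VC-HIT; vc=[10,6]

MISSES = 3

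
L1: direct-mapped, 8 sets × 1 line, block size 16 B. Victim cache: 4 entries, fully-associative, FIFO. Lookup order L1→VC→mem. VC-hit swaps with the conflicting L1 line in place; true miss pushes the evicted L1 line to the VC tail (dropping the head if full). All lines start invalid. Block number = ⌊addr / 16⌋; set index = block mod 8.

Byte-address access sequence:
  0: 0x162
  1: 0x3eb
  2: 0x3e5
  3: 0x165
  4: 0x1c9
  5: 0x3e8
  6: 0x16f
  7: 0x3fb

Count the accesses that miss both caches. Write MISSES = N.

MISSES = 4

#0 0x162→b22/s6 MISS; vc=[]
#1 0x3eb→b62/s6 MISS; vc=[22]
#2 0x3e5→b62/s6 L1-HIT; vc=[22]
#3 0x165→b22/s6 VC-HIT; vc=[62]
#4 0x1c9→b28/s4 MISS; vc=[62]
#5 0x3e8→b62/s6 VC-HIT; vc=[22]
#6 0x16f→b22/s6 VC-HIT; vc=[62]
#7 0x3fb→b63/s7 MISS; vc=[62]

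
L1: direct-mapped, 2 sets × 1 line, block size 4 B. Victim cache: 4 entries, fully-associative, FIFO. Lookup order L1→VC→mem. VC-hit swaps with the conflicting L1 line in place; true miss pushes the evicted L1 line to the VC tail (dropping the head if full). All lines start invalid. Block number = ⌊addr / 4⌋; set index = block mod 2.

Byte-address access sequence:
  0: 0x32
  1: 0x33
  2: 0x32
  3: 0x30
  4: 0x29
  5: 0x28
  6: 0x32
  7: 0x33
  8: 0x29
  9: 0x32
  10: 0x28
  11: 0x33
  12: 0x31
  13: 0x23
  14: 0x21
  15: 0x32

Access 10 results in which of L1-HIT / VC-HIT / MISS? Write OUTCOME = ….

0: 0x32 (blk 12, set 0) → MISS  vc=[]
1: 0x33 (blk 12, set 0) → L1-HIT  vc=[]
2: 0x32 (blk 12, set 0) → L1-HIT  vc=[]
3: 0x30 (blk 12, set 0) → L1-HIT  vc=[]
4: 0x29 (blk 10, set 0) → MISS  vc=[12]
5: 0x28 (blk 10, set 0) → L1-HIT  vc=[12]
6: 0x32 (blk 12, set 0) → VC-HIT  vc=[10]
7: 0x33 (blk 12, set 0) → L1-HIT  vc=[10]
8: 0x29 (blk 10, set 0) → VC-HIT  vc=[12]
9: 0x32 (blk 12, set 0) → VC-HIT  vc=[10]
10: 0x28 (blk 10, set 0) → VC-HIT  vc=[12]
11: 0x33 (blk 12, set 0) → VC-HIT  vc=[10]
12: 0x31 (blk 12, set 0) → L1-HIT  vc=[10]
13: 0x23 (blk 8, set 0) → MISS  vc=[10, 12]
14: 0x21 (blk 8, set 0) → L1-HIT  vc=[10, 12]
15: 0x32 (blk 12, set 0) → VC-HIT  vc=[10, 8]

OUTCOME = VC-HIT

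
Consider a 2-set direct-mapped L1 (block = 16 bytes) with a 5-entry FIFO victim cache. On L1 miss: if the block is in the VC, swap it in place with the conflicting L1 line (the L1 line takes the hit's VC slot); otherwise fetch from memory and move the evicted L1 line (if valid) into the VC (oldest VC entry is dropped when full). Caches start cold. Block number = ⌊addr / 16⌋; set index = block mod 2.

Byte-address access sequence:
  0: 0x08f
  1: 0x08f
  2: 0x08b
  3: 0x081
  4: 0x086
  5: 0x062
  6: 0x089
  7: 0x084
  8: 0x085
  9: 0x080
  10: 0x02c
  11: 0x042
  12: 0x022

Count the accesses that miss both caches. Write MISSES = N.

MISSES = 4

  [0] addr=0x8f blk=8 s=0: MISS | VC []
  [1] addr=0x8f blk=8 s=0: L1-HIT | VC []
  [2] addr=0x8b blk=8 s=0: L1-HIT | VC []
  [3] addr=0x81 blk=8 s=0: L1-HIT | VC []
  [4] addr=0x86 blk=8 s=0: L1-HIT | VC []
  [5] addr=0x62 blk=6 s=0: MISS | VC [8]
  [6] addr=0x89 blk=8 s=0: VC-HIT | VC [6]
  [7] addr=0x84 blk=8 s=0: L1-HIT | VC [6]
  [8] addr=0x85 blk=8 s=0: L1-HIT | VC [6]
  [9] addr=0x80 blk=8 s=0: L1-HIT | VC [6]
  [10] addr=0x2c blk=2 s=0: MISS | VC [6, 8]
  [11] addr=0x42 blk=4 s=0: MISS | VC [6, 8, 2]
  [12] addr=0x22 blk=2 s=0: VC-HIT | VC [6, 8, 4]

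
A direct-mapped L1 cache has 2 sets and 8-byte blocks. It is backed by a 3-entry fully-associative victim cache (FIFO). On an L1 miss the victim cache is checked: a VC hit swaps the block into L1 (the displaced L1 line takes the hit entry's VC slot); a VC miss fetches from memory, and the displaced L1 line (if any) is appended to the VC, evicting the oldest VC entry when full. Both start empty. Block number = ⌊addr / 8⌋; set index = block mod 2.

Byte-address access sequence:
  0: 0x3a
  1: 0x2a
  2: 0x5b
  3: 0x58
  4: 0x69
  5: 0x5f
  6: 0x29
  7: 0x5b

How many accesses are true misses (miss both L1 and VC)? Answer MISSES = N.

MISSES = 4

#0 0x3a→b7/s1 MISS; vc=[]
#1 0x2a→b5/s1 MISS; vc=[7]
#2 0x5b→b11/s1 MISS; vc=[7,5]
#3 0x58→b11/s1 L1-HIT; vc=[7,5]
#4 0x69→b13/s1 MISS; vc=[7,5,11]
#5 0x5f→b11/s1 VC-HIT; vc=[7,5,13]
#6 0x29→b5/s1 VC-HIT; vc=[7,11,13]
#7 0x5b→b11/s1 VC-HIT; vc=[7,5,13]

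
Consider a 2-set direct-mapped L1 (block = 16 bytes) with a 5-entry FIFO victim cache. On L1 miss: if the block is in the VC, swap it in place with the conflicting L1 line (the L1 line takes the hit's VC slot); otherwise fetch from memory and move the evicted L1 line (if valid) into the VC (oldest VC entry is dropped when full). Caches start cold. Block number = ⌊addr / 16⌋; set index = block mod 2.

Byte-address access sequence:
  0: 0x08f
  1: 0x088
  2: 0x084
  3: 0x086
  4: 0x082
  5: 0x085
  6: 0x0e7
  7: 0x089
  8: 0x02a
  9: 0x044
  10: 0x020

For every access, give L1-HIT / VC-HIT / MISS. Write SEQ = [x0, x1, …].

  [0] addr=0x8f blk=8 s=0: MISS | VC []
  [1] addr=0x88 blk=8 s=0: L1-HIT | VC []
  [2] addr=0x84 blk=8 s=0: L1-HIT | VC []
  [3] addr=0x86 blk=8 s=0: L1-HIT | VC []
  [4] addr=0x82 blk=8 s=0: L1-HIT | VC []
  [5] addr=0x85 blk=8 s=0: L1-HIT | VC []
  [6] addr=0xe7 blk=14 s=0: MISS | VC [8]
  [7] addr=0x89 blk=8 s=0: VC-HIT | VC [14]
  [8] addr=0x2a blk=2 s=0: MISS | VC [14, 8]
  [9] addr=0x44 blk=4 s=0: MISS | VC [14, 8, 2]
  [10] addr=0x20 blk=2 s=0: VC-HIT | VC [14, 8, 4]

SEQ = [MISS, L1-HIT, L1-HIT, L1-HIT, L1-HIT, L1-HIT, MISS, VC-HIT, MISS, MISS, VC-HIT]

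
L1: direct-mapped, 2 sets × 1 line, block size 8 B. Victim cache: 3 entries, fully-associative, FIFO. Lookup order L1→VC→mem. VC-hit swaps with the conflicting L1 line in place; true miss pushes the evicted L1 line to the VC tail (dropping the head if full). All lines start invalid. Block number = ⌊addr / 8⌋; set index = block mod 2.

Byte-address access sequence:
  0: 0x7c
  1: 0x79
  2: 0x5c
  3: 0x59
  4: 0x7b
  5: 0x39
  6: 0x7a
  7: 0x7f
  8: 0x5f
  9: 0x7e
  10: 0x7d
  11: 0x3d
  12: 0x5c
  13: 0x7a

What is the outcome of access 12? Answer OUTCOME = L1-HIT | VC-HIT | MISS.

OUTCOME = VC-HIT

  [0] addr=0x7c blk=15 s=1: MISS | VC []
  [1] addr=0x79 blk=15 s=1: L1-HIT | VC []
  [2] addr=0x5c blk=11 s=1: MISS | VC [15]
  [3] addr=0x59 blk=11 s=1: L1-HIT | VC [15]
  [4] addr=0x7b blk=15 s=1: VC-HIT | VC [11]
  [5] addr=0x39 blk=7 s=1: MISS | VC [11, 15]
  [6] addr=0x7a blk=15 s=1: VC-HIT | VC [11, 7]
  [7] addr=0x7f blk=15 s=1: L1-HIT | VC [11, 7]
  [8] addr=0x5f blk=11 s=1: VC-HIT | VC [15, 7]
  [9] addr=0x7e blk=15 s=1: VC-HIT | VC [11, 7]
  [10] addr=0x7d blk=15 s=1: L1-HIT | VC [11, 7]
  [11] addr=0x3d blk=7 s=1: VC-HIT | VC [11, 15]
  [12] addr=0x5c blk=11 s=1: VC-HIT | VC [7, 15]
  [13] addr=0x7a blk=15 s=1: VC-HIT | VC [7, 11]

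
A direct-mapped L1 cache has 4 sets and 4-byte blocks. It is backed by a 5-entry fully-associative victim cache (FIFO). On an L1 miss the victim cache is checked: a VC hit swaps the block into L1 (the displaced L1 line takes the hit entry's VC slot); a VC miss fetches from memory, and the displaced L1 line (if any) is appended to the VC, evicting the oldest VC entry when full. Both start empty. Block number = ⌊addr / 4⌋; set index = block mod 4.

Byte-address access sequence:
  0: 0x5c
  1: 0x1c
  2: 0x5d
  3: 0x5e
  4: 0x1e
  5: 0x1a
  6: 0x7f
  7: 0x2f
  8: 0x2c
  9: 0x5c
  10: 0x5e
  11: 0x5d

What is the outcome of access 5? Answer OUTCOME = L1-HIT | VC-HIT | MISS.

#0 0x5c→b23/s3 MISS; vc=[]
#1 0x1c→b7/s3 MISS; vc=[23]
#2 0x5d→b23/s3 VC-HIT; vc=[7]
#3 0x5e→b23/s3 L1-HIT; vc=[7]
#4 0x1e→b7/s3 VC-HIT; vc=[23]
#5 0x1a→b6/s2 MISS; vc=[23]
#6 0x7f→b31/s3 MISS; vc=[23,7]
#7 0x2f→b11/s3 MISS; vc=[23,7,31]
#8 0x2c→b11/s3 L1-HIT; vc=[23,7,31]
#9 0x5c→b23/s3 VC-HIT; vc=[11,7,31]
#10 0x5e→b23/s3 L1-HIT; vc=[11,7,31]
#11 0x5d→b23/s3 L1-HIT; vc=[11,7,31]

OUTCOME = MISS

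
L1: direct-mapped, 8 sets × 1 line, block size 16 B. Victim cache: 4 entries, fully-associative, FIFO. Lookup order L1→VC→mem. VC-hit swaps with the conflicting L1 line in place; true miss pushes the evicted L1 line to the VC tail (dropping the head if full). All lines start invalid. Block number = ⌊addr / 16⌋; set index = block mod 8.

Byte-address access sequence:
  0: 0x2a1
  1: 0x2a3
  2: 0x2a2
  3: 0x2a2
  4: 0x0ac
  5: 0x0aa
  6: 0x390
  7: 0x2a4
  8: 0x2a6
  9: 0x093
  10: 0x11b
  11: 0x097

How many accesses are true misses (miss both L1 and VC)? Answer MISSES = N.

MISSES = 5

  [0] addr=0x2a1 blk=42 s=2: MISS | VC []
  [1] addr=0x2a3 blk=42 s=2: L1-HIT | VC []
  [2] addr=0x2a2 blk=42 s=2: L1-HIT | VC []
  [3] addr=0x2a2 blk=42 s=2: L1-HIT | VC []
  [4] addr=0xac blk=10 s=2: MISS | VC [42]
  [5] addr=0xaa blk=10 s=2: L1-HIT | VC [42]
  [6] addr=0x390 blk=57 s=1: MISS | VC [42]
  [7] addr=0x2a4 blk=42 s=2: VC-HIT | VC [10]
  [8] addr=0x2a6 blk=42 s=2: L1-HIT | VC [10]
  [9] addr=0x93 blk=9 s=1: MISS | VC [10, 57]
  [10] addr=0x11b blk=17 s=1: MISS | VC [10, 57, 9]
  [11] addr=0x97 blk=9 s=1: VC-HIT | VC [10, 57, 17]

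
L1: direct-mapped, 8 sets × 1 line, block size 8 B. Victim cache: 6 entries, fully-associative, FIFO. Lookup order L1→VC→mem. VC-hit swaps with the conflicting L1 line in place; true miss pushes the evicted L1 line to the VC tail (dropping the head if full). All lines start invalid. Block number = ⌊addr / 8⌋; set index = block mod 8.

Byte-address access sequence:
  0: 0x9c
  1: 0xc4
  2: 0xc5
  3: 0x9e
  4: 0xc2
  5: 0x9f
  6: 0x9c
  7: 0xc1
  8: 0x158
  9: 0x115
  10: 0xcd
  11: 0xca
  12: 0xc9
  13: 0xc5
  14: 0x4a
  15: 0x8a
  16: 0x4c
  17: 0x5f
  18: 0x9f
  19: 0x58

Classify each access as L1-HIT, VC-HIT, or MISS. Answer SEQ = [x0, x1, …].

SEQ = [MISS, MISS, L1-HIT, L1-HIT, L1-HIT, L1-HIT, L1-HIT, L1-HIT, MISS, MISS, MISS, L1-HIT, L1-HIT, L1-HIT, MISS, MISS, VC-HIT, MISS, VC-HIT, VC-HIT]

#0 0x9c→b19/s3 MISS; vc=[]
#1 0xc4→b24/s0 MISS; vc=[]
#2 0xc5→b24/s0 L1-HIT; vc=[]
#3 0x9e→b19/s3 L1-HIT; vc=[]
#4 0xc2→b24/s0 L1-HIT; vc=[]
#5 0x9f→b19/s3 L1-HIT; vc=[]
#6 0x9c→b19/s3 L1-HIT; vc=[]
#7 0xc1→b24/s0 L1-HIT; vc=[]
#8 0x158→b43/s3 MISS; vc=[19]
#9 0x115→b34/s2 MISS; vc=[19]
#10 0xcd→b25/s1 MISS; vc=[19]
#11 0xca→b25/s1 L1-HIT; vc=[19]
#12 0xc9→b25/s1 L1-HIT; vc=[19]
#13 0xc5→b24/s0 L1-HIT; vc=[19]
#14 0x4a→b9/s1 MISS; vc=[19,25]
#15 0x8a→b17/s1 MISS; vc=[19,25,9]
#16 0x4c→b9/s1 VC-HIT; vc=[19,25,17]
#17 0x5f→b11/s3 MISS; vc=[19,25,17,43]
#18 0x9f→b19/s3 VC-HIT; vc=[11,25,17,43]
#19 0x58→b11/s3 VC-HIT; vc=[19,25,17,43]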